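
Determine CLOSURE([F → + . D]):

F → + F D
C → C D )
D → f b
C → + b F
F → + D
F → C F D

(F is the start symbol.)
To compute CLOSURE, for each item [A → α.Bβ] where B is a non-terminal, add [B → .γ] for all productions B → γ; repeat for the newly added items until nothing changes.

Start with: [F → + . D]
  [F → + . D] has the dot before D: add [D → . f b]
No further items can be added.

CLOSURE = { [D → . f b], [F → + . D] }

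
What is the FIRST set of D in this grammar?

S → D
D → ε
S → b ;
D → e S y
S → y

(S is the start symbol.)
{ 'e', ε }

From D → ε:
  - ε-production, so ε ∈ FIRST(D)
From D → e S y:
  - e is a terminal: add 'e' and stop

Collecting: FIRST(D) = { 'e', ε }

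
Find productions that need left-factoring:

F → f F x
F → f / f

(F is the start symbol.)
Left-factoring is needed when two productions for the same non-terminal
share a common prefix on the right-hand side.

Productions for F:
  F → f F x
  F → f / f

Found common prefix 'f' in productions for F

Answer: Yes, F has productions with common prefix 'f'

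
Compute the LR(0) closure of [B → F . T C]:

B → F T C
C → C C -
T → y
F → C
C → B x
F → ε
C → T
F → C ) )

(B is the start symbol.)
{ [B → F . T C], [T → . y] }

Start with: [B → F . T C]
  [B → F . T C] has the dot before T: add [T → . y]
No further items can be added.

CLOSURE = { [B → F . T C], [T → . y] }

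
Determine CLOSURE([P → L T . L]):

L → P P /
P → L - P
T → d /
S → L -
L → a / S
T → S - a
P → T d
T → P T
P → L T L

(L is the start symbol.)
{ [L → . P P /], [L → . a / S], [P → . L - P], [P → . L T L], [P → . T d], [P → L T . L], [S → . L -], [T → . P T], [T → . S - a], [T → . d /] }

To compute CLOSURE, for each item [A → α.Bβ] where B is a non-terminal, add [B → .γ] for all productions B → γ; repeat for the newly added items until nothing changes.

Start with: [P → L T . L]
  [P → L T . L] has the dot before L: add [L → . P P /], [L → . a / S]
  [L → . P P /] has the dot before P: add [P → . L - P], [P → . T d], [P → . L T L]
  [P → . T d] has the dot before T: add [T → . d /], [T → . S - a], [T → . P T]
  [T → . S - a] has the dot before S: add [S → . L -]
No further items can be added.

CLOSURE = { [L → . P P /], [L → . a / S], [P → . L - P], [P → . L T L], [P → . T d], [P → L T . L], [S → . L -], [T → . P T], [T → . S - a], [T → . d /] }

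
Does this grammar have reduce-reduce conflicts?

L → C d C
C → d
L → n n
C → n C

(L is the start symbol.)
No reduce-reduce conflicts

Augment with L' → L and build the canonical LR(0) collection (I0 = CLOSURE({[L' → . L]}), then GOTO on every symbol after a dot until no new states appear). It has 10 states:
  I0: { [C → . d], [C → . n C], [L → . C d C], [L → . n n], [L' → . L] }  — shift
  I1: { [L → C . d C] }  — shift
  I2: { [L' → L .] }  — accept
  I3: { [C → d .] }  — reduce
  I4: { [C → . d], [C → . n C], [C → n . C], [L → n . n] }  — shift
  I5: { [C → n C .] }  — reduce
  I6: { [C → . d], [C → . n C], [C → n . C], [L → n n .] }  — shift, reduce
  I7: { [C → . d], [C → . n C], [C → n . C] }  — shift
  I8: { [C → . d], [C → . n C], [L → C d . C] }  — shift
  I9: { [L → C d C .] }  — reduce

No state contains more than one complete item.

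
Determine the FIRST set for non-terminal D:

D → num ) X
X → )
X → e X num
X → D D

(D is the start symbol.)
{ 'num' }

To compute FIRST(D), examine every production with D on the left-hand side, reading each right-hand side left to right until a non-nullable symbol is reached.

From D → num ) X:
  - num is a terminal: add 'num' and stop

Collecting: FIRST(D) = { 'num' }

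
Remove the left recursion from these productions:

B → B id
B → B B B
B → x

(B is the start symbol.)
B is directly left-recursive. The standard transformation for
  A → A α₁ | ... | A α_m | β₁ | ... | β_n
is
  A  → β₁ A' | ... | β_n A'
  A' → α₁ A' | ... | α_m A' | ε

B → x becomes B → x B'
B → B id becomes B' → id B'
B → B B B becomes B' → B B B'
Add B' → ε

Resulting grammar:
B → x B'
B' → id B'
B' → B B B'
B' → ε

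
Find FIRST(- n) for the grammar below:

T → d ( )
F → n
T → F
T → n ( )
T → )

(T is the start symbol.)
{ '-' }

To compute FIRST(- n), process the symbols left to right:
Symbol - is a terminal. Add '-' and stop.
FIRST(- n) = { '-' }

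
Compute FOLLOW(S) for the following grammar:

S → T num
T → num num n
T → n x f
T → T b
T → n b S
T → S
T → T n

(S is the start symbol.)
To compute FOLLOW(S), find every occurrence of S on a right-hand side N → α S β: add FIRST(β) \ {ε}, and if β is empty or nullable also add FOLLOW(N). Iterate to a fixed point.

S is the start symbol, so $ ∈ FOLLOW(S).
In T → n b S: S is at the end, add FOLLOW(T)
In T → S: S is at the end, add FOLLOW(T)

The FOLLOW sets referred to above (computed the same way, to a fixed point):
  FOLLOW(T) = { 'b', 'n', 'num' }

Taking the union: FOLLOW(S) = { $, 'b', 'n', 'num' }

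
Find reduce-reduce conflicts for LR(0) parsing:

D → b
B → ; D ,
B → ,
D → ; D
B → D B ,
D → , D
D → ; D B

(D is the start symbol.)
Yes — I13: [B → , .] vs [B → ; D , .]

Augment with D' → D and build the canonical LR(0) collection (I0 = CLOSURE({[D' → . D]}), then GOTO on every symbol after a dot until no new states appear). It has 15 states:
  I0: { [D → . , D], [D → . ; D B], [D → . ; D], [D → . b], [D' → . D] }  — shift
  I1: { [D → , . D], [D → . , D], [D → . ; D B], [D → . ; D], [D → . b] }  — shift
  I2: { [D → . , D], [D → . ; D B], [D → . ; D], [D → . b], [D → ; . D B], [D → ; . D] }  — shift
  I3: { [D' → D .] }  — accept
  I4: { [D → b .] }  — reduce
  I5: { [B → . ,], [B → . ; D ,], [B → . D B ,], [D → . , D], [D → . ; D B], [D → . ; D], [D → . b], [D → ; D . B], [D → ; D .] }  — shift, reduce
  I6: { [B → , .], [D → , . D], [D → . , D], [D → . ; D B], [D → . ; D], [D → . b] }  — shift, reduce
  I7: { [B → ; . D ,], [D → . , D], [D → . ; D B], [D → . ; D], [D → . b], [D → ; . D B], [D → ; . D] }  — shift
  I8: { [D → ; D B .] }  — reduce
  I9: { [B → . ,], [B → . ; D ,], [B → . D B ,], [B → D . B ,], [D → . , D], [D → . ; D B], [D → . ; D], [D → . b] }  — shift
  I10: { [B → D B . ,] }  — shift
  I11: { [B → D B , .] }  — reduce
  I12: { [B → . ,], [B → . ; D ,], [B → . D B ,], [B → ; D . ,], [D → . , D], [D → . ; D B], [D → . ; D], [D → . b], [D → ; D . B], [D → ; D .] }  — shift, reduce
  I13: { [B → , .], [B → ; D , .], [D → , . D], [D → . , D], [D → . ; D B], [D → . ; D], [D → . b] }  — shift, 2 reduces
  I14: { [D → , D .] }  — reduce

I13 contains complete items [B → , .], [B → ; D , .] — reduce-reduce conflict.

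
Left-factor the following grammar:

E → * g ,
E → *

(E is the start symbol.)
E → * E'
E' → g ,
E' → ε

Left-factoring transforms A → αβ₁ | αβ₂ into A → αA' and A' → β₁ | β₂
(α is the longest common prefix among the alternatives). Repeat until
no nonterminal has two alternatives with a common prefix.

Round 1: E has alternatives sharing prefix '*'. Introduce E': E → * E'
  Add: E' → g ,
  Add: E' → ε

No remaining common prefixes — done.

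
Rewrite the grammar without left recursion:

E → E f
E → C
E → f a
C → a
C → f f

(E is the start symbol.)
E is directly left-recursive. The standard transformation for
  A → A α₁ | ... | A α_m | β₁ | ... | β_n
is
  A  → β₁ A' | ... | β_n A'
  A' → α₁ A' | ... | α_m A' | ε

E → C becomes E → C E'
E → f a becomes E → f a E'
E → E f becomes E' → f E'
Add E' → ε

Productions for other non-terminals are unchanged:
  C → a
  C → f f

Resulting grammar:
E → C E'
E → f a E'
E' → f E'
E' → ε
C → a
C → f f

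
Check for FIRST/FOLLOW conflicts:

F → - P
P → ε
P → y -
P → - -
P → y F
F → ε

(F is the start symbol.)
No FIRST/FOLLOW conflicts.

A FIRST/FOLLOW conflict occurs when a non-terminal N has a nullable alternative N → β (β ⇒* ε) and another alternative N → α with FIRST(α) ∩ FOLLOW(N) ≠ ∅: on such a lookahead the parser cannot decide between expanding α and letting N vanish via β.

Nullable non-terminals: F, P.

F: nullable alternative(s) F → ε; FOLLOW(F) = { $ }
  F → - P: FIRST \ {ε} = { '-' } — disjoint from FOLLOW(F)
  F → ε: FIRST \ {ε} = { } — this is the only nullable alternative, skip

P: nullable alternative(s) P → ε; FOLLOW(P) = { $ }
  P → ε: FIRST \ {ε} = { } — this is the only nullable alternative, skip
  P → y -: FIRST \ {ε} = { 'y' } — disjoint from FOLLOW(P)
  P → - -: FIRST \ {ε} = { '-' } — disjoint from FOLLOW(P)
  P → y F: FIRST \ {ε} = { 'y' } — disjoint from FOLLOW(P)

No FIRST/FOLLOW conflicts found.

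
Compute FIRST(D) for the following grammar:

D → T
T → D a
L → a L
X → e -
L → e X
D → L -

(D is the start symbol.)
{ 'a', 'e' }

FIRST sets of the other non-terminals involved (by the same procedure, iterated to a fixed point):
  FIRST(T) = { 'a', 'e' }
  FIRST(L) = { 'a', 'e' }

From D → T:
  - T is a non-terminal: add FIRST(T) \ {ε} = { 'a', 'e' }
    T is not nullable, so stop
From D → L -:
  - L is a non-terminal: add FIRST(L) \ {ε} = { 'a', 'e' }
    L is not nullable, so stop

Collecting: FIRST(D) = { 'a', 'e' }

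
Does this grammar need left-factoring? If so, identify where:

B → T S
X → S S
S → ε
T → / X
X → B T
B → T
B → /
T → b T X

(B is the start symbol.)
Left-factoring is needed when two productions for the same non-terminal
share a common prefix on the right-hand side.

Productions for B:
  B → T S
  B → T
  B → /
Productions for X:
  X → S S
  X → B T
Productions for T:
  T → / X
  T → b T X

Found common prefix 'T' in productions for B

Answer: Yes, B has productions with common prefix 'T'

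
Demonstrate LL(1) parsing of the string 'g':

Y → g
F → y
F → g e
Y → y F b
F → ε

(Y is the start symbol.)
LL(1) parsing maintains a stack (initially the start symbol over $) and the input. At each step: if the stack top is a terminal, match it against the current input token; if it is a non-terminal N, replace it with the RHS of M[N, lookahead] (the unique production whose predict set contains the lookahead).

Stack is shown with the top on the left.

Stack  Input  Action
--------------------
Y $    g $    output Y → g
g $    g $    match 'g'
$      $      accept

The string is accepted.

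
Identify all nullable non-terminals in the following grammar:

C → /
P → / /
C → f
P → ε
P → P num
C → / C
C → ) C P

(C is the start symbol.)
{ 'P' }

ε-productions: P → ε
So P is immediately nullable.
No further non-terminal can be added: every production for the remaining non-terminals contains a terminal or a non-nullable non-terminal.
Nullable = { 'P' }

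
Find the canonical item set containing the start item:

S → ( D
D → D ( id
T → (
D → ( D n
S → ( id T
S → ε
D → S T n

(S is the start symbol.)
{ [S → . ( D], [S → . ( id T], [S → .], [S' → . S] }

First, augment the grammar with S' → S
I₀ = CLOSURE({ [S' → . S] }):
  [S' → . S] has the dot before S: add [S → . ( D], [S → . ( id T], [S → .]
No further items can be added.

I₀ = { [S → . ( D], [S → . ( id T], [S → .], [S' → . S] }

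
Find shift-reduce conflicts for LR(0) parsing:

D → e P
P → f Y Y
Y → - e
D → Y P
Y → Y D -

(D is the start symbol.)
Yes — I9: [P → f Y Y .] vs [D → . e P]

A shift-reduce conflict occurs when an LR(0) state has both:
  - a complete (reduce) item [A → α .] (dot at the end), and
  - a shift item [B → β . c γ] (dot before a terminal).

Augment with D' → D and build the canonical LR(0) collection (I0 = CLOSURE({[D' → . D]}), then GOTO on every symbol after a dot until no new states appear). It has 13 states:
  I0: { [D → . Y P], [D → . e P], [D' → . D], [Y → . - e], [Y → . Y D -] }  — shift
  I1: { [Y → - . e] }  — shift
  I2: { [D' → D .] }  — accept
  I3: { [D → . Y P], [D → . e P], [D → Y . P], [P → . f Y Y], [Y → . - e], [Y → . Y D -], [Y → Y . D -] }  — shift
  I4: { [D → e . P], [P → . f Y Y] }  — shift
  I5: { [D → e P .] }  — reduce
  I6: { [P → f . Y Y], [Y → . - e], [Y → . Y D -] }  — shift
  I7: { [D → . Y P], [D → . e P], [P → f Y . Y], [Y → . - e], [Y → . Y D -], [Y → Y . D -] }  — shift
  I8: { [Y → Y D . -] }  — shift
  I9: { [D → . Y P], [D → . e P], [D → Y . P], [P → . f Y Y], [P → f Y Y .], [Y → . - e], [Y → . Y D -], [Y → Y . D -] }  — shift, reduce
  I10: { [D → Y P .] }  — reduce
  I11: { [Y → Y D - .] }  — reduce
  I12: { [Y → - e .] }  — reduce

I9 contains reduce item [P → f Y Y .] and shift items [D → . e P], [P → . f Y Y], [Y → . - e] — shift-reduce conflict.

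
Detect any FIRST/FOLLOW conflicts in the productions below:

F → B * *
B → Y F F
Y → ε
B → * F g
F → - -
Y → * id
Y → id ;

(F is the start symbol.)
A FIRST/FOLLOW conflict occurs when a non-terminal N has a nullable alternative N → β (β ⇒* ε) and another alternative N → α with FIRST(α) ∩ FOLLOW(N) ≠ ∅: on such a lookahead the parser cannot decide between expanding α and letting N vanish via β.

Nullable non-terminals: Y.

Y: nullable alternative(s) Y → ε; FOLLOW(Y) = { '*', '-', 'id' }
  Y → ε: FIRST \ {ε} = { } — this is the only nullable alternative, skip
  Y → * id: FIRST \ {ε} = { '*' } — overlaps FOLLOW(Y) on { '*' }: CONFLICT
  Y → id ;: FIRST \ {ε} = { 'id' } — overlaps FOLLOW(Y) on { 'id' }: CONFLICT

B, F have no nullable alternative, so no FIRST/FOLLOW check is needed there.

So the grammar has 2 FIRST/FOLLOW conflicts (marked CONFLICT above).

Answer: Yes. Y → '*' id with FOLLOW(Y) on { '*' }; Y → id ';' with FOLLOW(Y) on { 'id' }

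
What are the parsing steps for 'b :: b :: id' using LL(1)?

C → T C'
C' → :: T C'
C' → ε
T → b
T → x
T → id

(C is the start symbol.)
LL(1) parsing maintains a stack (initially the start symbol over $) and the input. At each step: if the stack top is a terminal, match it against the current input token; if it is a non-terminal N, replace it with the RHS of M[N, lookahead] (the unique production whose predict set contains the lookahead).

Stack is shown with the top on the left.

Stack      Input           Action
---------------------------------
C $        b :: b :: id $  output C → T C'
T C' $     b :: b :: id $  output T → b
b C' $     b :: b :: id $  match 'b'
C' $       :: b :: id $    output C' → :: T C'
:: T C' $  :: b :: id $    match '::'
T C' $     b :: id $       output T → b
b C' $     b :: id $       match 'b'
C' $       :: id $         output C' → :: T C'
:: T C' $  :: id $         match '::'
T C' $     id $            output T → id
id C' $    id $            match 'id'
C' $       $               output C' → ε
$          $               accept

The string is accepted.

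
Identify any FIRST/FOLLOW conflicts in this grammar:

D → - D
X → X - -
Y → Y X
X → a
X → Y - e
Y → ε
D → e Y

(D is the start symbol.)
Yes. Y → Y X with FOLLOW(Y) on { '-', 'a' }

A FIRST/FOLLOW conflict occurs when a non-terminal N has a nullable alternative N → β (β ⇒* ε) and another alternative N → α with FIRST(α) ∩ FOLLOW(N) ≠ ∅: on such a lookahead the parser cannot decide between expanding α and letting N vanish via β.

Nullable non-terminals: Y.
FIRST sets used below: FIRST(Y) = { '-', 'a', ε }, FIRST(X) = { '-', 'a' }

Y: nullable alternative(s) Y → ε; FOLLOW(Y) = { $, '-', 'a' }
  Y → Y X: FIRST \ {ε} = { '-', 'a' } — overlaps FOLLOW(Y) on { '-', 'a' }: CONFLICT
  Y → ε: FIRST \ {ε} = { } — this is the only nullable alternative, skip

D, X have no nullable alternative, so no FIRST/FOLLOW check is needed there.

So the grammar has 1 FIRST/FOLLOW conflict (marked CONFLICT above).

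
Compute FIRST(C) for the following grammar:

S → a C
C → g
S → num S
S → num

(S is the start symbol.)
To compute FIRST(C), examine every production with C on the left-hand side, reading each right-hand side left to right until a non-nullable symbol is reached.

From C → g:
  - g is a terminal: add 'g' and stop

Collecting: FIRST(C) = { 'g' }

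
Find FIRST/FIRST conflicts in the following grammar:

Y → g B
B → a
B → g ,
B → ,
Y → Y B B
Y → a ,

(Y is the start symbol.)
Yes. Y → g B / Y → Y B B on { 'g' }; Y → Y B B / Y → a ',' on { 'a' }

A FIRST/FIRST conflict occurs when two productions N → α and N → β for the same non-terminal have FIRST(α) ∩ FIRST(β) ≠ ∅ (with ε ∈ FIRST of a nullable right-hand side, so two nullable alternatives also conflict).

FIRST sets of the non-terminals at (or reachable through a nullable prefix from) the front of some alternative:
  FIRST(Y) = { 'a', 'g' }

Productions for Y:
  Y → g B: FIRST = { 'g' }
  Y → Y B B: FIRST = { 'a', 'g' }
  Y → a ,: FIRST = { 'a' }
Productions for B:
  B → a: FIRST = { 'a' }
  B → g ,: FIRST = { 'g' }
  B → ,: FIRST = { ',' }

Conflict for Y: Y → g B and Y → Y B B
  Overlap: { 'g' }
Conflict for Y: Y → Y B B and Y → a ,
  Overlap: { 'a' }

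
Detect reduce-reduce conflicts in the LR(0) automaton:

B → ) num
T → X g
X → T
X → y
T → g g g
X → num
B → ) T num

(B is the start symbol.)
Augment with B' → B and build the canonical LR(0) collection (I0 = CLOSURE({[B' → . B]}), then GOTO on every symbol after a dot until no new states appear). It has 12 states:
  I0: { [B → . ) T num], [B → . ) num], [B' → . B] }  — shift
  I1: { [B → ) . T num], [B → ) . num], [T → . X g], [T → . g g g], [X → . T], [X → . num], [X → . y] }  — shift
  I2: { [B' → B .] }  — accept
  I3: { [B → ) T . num], [X → T .] }  — shift, reduce
  I4: { [T → X . g] }  — shift
  I5: { [T → g . g g] }  — shift
  I6: { [B → ) num .], [X → num .] }  — 2 reduces
  I7: { [X → y .] }  — reduce
  I8: { [T → g g . g] }  — shift
  I9: { [T → g g g .] }  — reduce
  I10: { [T → X g .] }  — reduce
  I11: { [B → ) T num .] }  — reduce

I6 contains complete items [B → ) num .], [X → num .] — reduce-reduce conflict.

Answer: Yes — I6: [B → ) num .] vs [X → num .]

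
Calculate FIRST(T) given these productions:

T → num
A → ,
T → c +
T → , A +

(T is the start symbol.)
From T → num:
  - num is a terminal: add 'num' and stop
From T → c +:
  - c is a terminal: add 'c' and stop
From T → , A +:
  - ',' is a terminal: add ',' and stop

Collecting: FIRST(T) = { ',', 'c', 'num' }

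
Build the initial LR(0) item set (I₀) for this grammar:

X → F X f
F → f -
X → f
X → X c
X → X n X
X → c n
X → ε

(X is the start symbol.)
First, augment the grammar with X' → X
I₀ = CLOSURE({ [X' → . X] }):
  [X' → . X] has the dot before X: add [X → . F X f], [X → . f], [X → . X c], [X → . X n X], [X → . c n], [X → .]
  [X → . F X f] has the dot before F: add [F → . f -]
No further items can be added.

I₀ = { [F → . f -], [X → . F X f], [X → . X c], [X → . X n X], [X → . c n], [X → . f], [X → .], [X' → . X] }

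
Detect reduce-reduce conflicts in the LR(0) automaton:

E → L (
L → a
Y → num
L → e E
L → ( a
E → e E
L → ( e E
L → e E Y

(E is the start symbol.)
Augment with E' → E and build the canonical LR(0) collection (I0 = CLOSURE({[E' → . E]}), then GOTO on every symbol after a dot until no new states appear). It has 13 states:
  I0: { [E → . L (], [E → . e E], [E' → . E], [L → . ( a], [L → . ( e E], [L → . a], [L → . e E Y], [L → . e E] }  — shift
  I1: { [L → ( . a], [L → ( . e E] }  — shift
  I2: { [E' → E .] }  — accept
  I3: { [E → L . (] }  — shift
  I4: { [L → a .] }  — reduce
  I5: { [E → . L (], [E → . e E], [E → e . E], [L → . ( a], [L → . ( e E], [L → . a], [L → . e E Y], [L → . e E], [L → e . E Y], [L → e . E] }  — shift
  I6: { [E → e E .], [L → e E . Y], [L → e E .], [Y → . num] }  — shift, 2 reduces
  I7: { [L → e E Y .] }  — reduce
  I8: { [Y → num .] }  — reduce
  I9: { [E → L ( .] }  — reduce
  I10: { [L → ( a .] }  — reduce
  I11: { [E → . L (], [E → . e E], [L → ( e . E], [L → . ( a], [L → . ( e E], [L → . a], [L → . e E Y], [L → . e E] }  — shift
  I12: { [L → ( e E .] }  — reduce

I6 contains complete items [E → e E .], [L → e E .] — reduce-reduce conflict.

Answer: Yes — I6: [E → e E .] vs [L → e E .]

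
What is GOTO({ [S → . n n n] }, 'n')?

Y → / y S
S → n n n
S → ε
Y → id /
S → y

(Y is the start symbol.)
{ [S → n . n n] }

GOTO(I, 'n') = CLOSURE({ [A → αX.β] : [A → α.Xβ] ∈ I, X = 'n' })

Items with dot before 'n', with the dot advanced:
  [S → . n n n] → [S → n . n n]
Closure adds nothing (no advanced item has the dot before a non-terminal).

GOTO = { [S → n . n n] }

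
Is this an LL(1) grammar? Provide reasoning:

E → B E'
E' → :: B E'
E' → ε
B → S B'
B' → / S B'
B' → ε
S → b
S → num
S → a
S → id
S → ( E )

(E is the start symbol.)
Relevant sets:
  FOLLOW(E') = { $, ')' }
  FOLLOW(B') = { $, ')', '::' }

For E':
  PREDICT(E' → :: B E') = { '::' }
  PREDICT(E' → ε) = { $, ')' }
For B':
  PREDICT(B' → '/' S B') = { '/' }
  PREDICT(B' → ε) = { $, ')', '::' }
For S:
  PREDICT(S → b) = { 'b' }
  PREDICT(S → num) = { 'num' }
  PREDICT(S → a) = { 'a' }
  PREDICT(S → id) = { 'id' }
  PREDICT(S → '(' E ')') = { '(' }
E, B have a single production, so nothing to check there.

All predict sets are disjoint. The grammar IS LL(1).

Answer: Yes, the grammar is LL(1).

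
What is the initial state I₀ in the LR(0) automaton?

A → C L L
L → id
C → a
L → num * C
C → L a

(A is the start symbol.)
First, augment the grammar with A' → A
I₀ = CLOSURE({ [A' → . A] }):
  [A' → . A] has the dot before A: add [A → . C L L]
  [A → . C L L] has the dot before C: add [C → . a], [C → . L a]
  [C → . L a] has the dot before L: add [L → . id], [L → . num * C]
No further items can be added.

I₀ = { [A → . C L L], [A' → . A], [C → . L a], [C → . a], [L → . id], [L → . num * C] }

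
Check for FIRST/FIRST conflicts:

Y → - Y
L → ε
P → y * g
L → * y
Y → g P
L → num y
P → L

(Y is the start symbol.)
A FIRST/FIRST conflict occurs when two productions N → α and N → β for the same non-terminal have FIRST(α) ∩ FIRST(β) ≠ ∅ (with ε ∈ FIRST of a nullable right-hand side, so two nullable alternatives also conflict).

FIRST sets of the non-terminals at (or reachable through a nullable prefix from) the front of some alternative:
  FIRST(L) = { '*', 'num', ε }

Productions for Y:
  Y → - Y: FIRST = { '-' }
  Y → g P: FIRST = { 'g' }
Productions for L:
  L → ε: FIRST = { ε }
  L → * y: FIRST = { '*' }
  L → num y: FIRST = { 'num' }
Productions for P:
  P → y * g: FIRST = { 'y' }
  P → L: FIRST = { '*', 'num', ε }

All alternatives of each non-terminal have pairwise disjoint FIRST sets.

Answer: No FIRST/FIRST conflicts.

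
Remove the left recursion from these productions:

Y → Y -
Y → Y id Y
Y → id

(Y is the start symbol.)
Y → id Y'
Y' → - Y'
Y' → id Y Y'
Y' → ε

Y is directly left-recursive. The standard transformation for
  A → A α₁ | ... | A α_m | β₁ | ... | β_n
is
  A  → β₁ A' | ... | β_n A'
  A' → α₁ A' | ... | α_m A' | ε

Y → id becomes Y → id Y'
Y → Y - becomes Y' → - Y'
Y → Y id Y becomes Y' → id Y Y'
Add Y' → ε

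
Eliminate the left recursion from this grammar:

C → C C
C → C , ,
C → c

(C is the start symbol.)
C → c C'
C' → C C'
C' → , , C'
C' → ε

C is directly left-recursive. The standard transformation for
  A → A α₁ | ... | A α_m | β₁ | ... | β_n
is
  A  → β₁ A' | ... | β_n A'
  A' → α₁ A' | ... | α_m A' | ε

C → c becomes C → c C'
C → C C becomes C' → C C'
C → C , , becomes C' → , , C'
Add C' → ε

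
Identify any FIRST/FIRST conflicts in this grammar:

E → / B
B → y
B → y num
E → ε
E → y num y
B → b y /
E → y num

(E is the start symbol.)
A FIRST/FIRST conflict occurs when two productions N → α and N → β for the same non-terminal have FIRST(α) ∩ FIRST(β) ≠ ∅ (with ε ∈ FIRST of a nullable right-hand side, so two nullable alternatives also conflict).

Productions for E:
  E → / B: FIRST = { '/' }
  E → ε: FIRST = { ε }
  E → y num y: FIRST = { 'y' }
  E → y num: FIRST = { 'y' }
Productions for B:
  B → y: FIRST = { 'y' }
  B → y num: FIRST = { 'y' }
  B → b y /: FIRST = { 'b' }

Conflict for E: E → y num y and E → y num
  Overlap: { 'y' }
Conflict for B: B → y and B → y num
  Overlap: { 'y' }

Answer: Yes. E → y num y / E → y num on { 'y' }; B → y / B → y num on { 'y' }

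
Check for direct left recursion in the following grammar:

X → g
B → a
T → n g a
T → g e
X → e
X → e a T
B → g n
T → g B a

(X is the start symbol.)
No direct left recursion

Direct left recursion occurs when N → N α for some non-terminal N (the right-hand side begins with the left-hand side itself).

X → g: starts with g
B → a: starts with a
T → n g a: starts with n
T → g e: starts with g
X → e: starts with e
X → e a T: starts with e
B → g n: starts with g
T → g B a: starts with g

No direct left recursion found.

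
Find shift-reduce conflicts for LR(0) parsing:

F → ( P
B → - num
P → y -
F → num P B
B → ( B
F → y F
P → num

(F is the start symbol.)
No shift-reduce conflicts

A shift-reduce conflict occurs when an LR(0) state has both:
  - a complete (reduce) item [A → α .] (dot at the end), and
  - a shift item [B → β . c γ] (dot before a terminal).

Augment with F' → F and build the canonical LR(0) collection (I0 = CLOSURE({[F' → . F]}), then GOTO on every symbol after a dot until no new states appear). It has 16 states:
  I0: { [F → . ( P], [F → . num P B], [F → . y F], [F' → . F] }  — shift
  I1: { [F → ( . P], [P → . num], [P → . y -] }  — shift
  I2: { [F' → F .] }  — accept
  I3: { [F → num . P B], [P → . num], [P → . y -] }  — shift
  I4: { [F → . ( P], [F → . num P B], [F → . y F], [F → y . F] }  — shift
  I5: { [F → y F .] }  — reduce
  I6: { [B → . ( B], [B → . - num], [F → num P . B] }  — shift
  I7: { [P → num .] }  — reduce
  I8: { [P → y . -] }  — shift
  I9: { [P → y - .] }  — reduce
  I10: { [B → ( . B], [B → . ( B], [B → . - num] }  — shift
  I11: { [B → - . num] }  — shift
  I12: { [F → num P B .] }  — reduce
  I13: { [B → - num .] }  — reduce
  I14: { [B → ( B .] }  — reduce
  I15: { [F → ( P .] }  — reduce

No state contains both a complete item and a shift item.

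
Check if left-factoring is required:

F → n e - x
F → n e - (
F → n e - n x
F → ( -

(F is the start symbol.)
Yes, F has productions with common prefix 'n e -'

Left-factoring is needed when two productions for the same non-terminal
share a common prefix on the right-hand side.

Productions for F:
  F → n e - x
  F → n e - (
  F → n e - n x
  F → ( -

Found common prefix 'n e -' in productions for F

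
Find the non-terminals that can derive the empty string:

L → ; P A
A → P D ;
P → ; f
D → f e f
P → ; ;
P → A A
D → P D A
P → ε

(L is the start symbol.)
{ 'P' }

ε-productions: P → ε
So P is immediately nullable.
No further non-terminal can be added: every production for the remaining non-terminals contains a terminal or a non-nullable non-terminal.
Nullable = { 'P' }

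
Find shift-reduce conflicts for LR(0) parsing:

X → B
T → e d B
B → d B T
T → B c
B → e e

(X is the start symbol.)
No shift-reduce conflicts

A shift-reduce conflict occurs when an LR(0) state has both:
  - a complete (reduce) item [A → α .] (dot at the end), and
  - a shift item [B → β . c γ] (dot before a terminal).

Augment with X' → X and build the canonical LR(0) collection (I0 = CLOSURE({[X' → . X]}), then GOTO on every symbol after a dot until no new states appear). It has 13 states:
  I0: { [B → . d B T], [B → . e e], [X → . B], [X' → . X] }  — shift
  I1: { [X → B .] }  — reduce
  I2: { [X' → X .] }  — accept
  I3: { [B → . d B T], [B → . e e], [B → d . B T] }  — shift
  I4: { [B → e . e] }  — shift
  I5: { [B → e e .] }  — reduce
  I6: { [B → . d B T], [B → . e e], [B → d B . T], [T → . B c], [T → . e d B] }  — shift
  I7: { [T → B . c] }  — shift
  I8: { [B → d B T .] }  — reduce
  I9: { [B → e . e], [T → e . d B] }  — shift
  I10: { [B → . d B T], [B → . e e], [T → e d . B] }  — shift
  I11: { [T → e d B .] }  — reduce
  I12: { [T → B c .] }  — reduce

No state contains both a complete item and a shift item.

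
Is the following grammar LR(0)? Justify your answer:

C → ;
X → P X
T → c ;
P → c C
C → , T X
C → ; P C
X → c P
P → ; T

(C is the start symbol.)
Augment with C' → C and build the canonical LR(0) collection (I0 = CLOSURE({[C' → . C]}), then GOTO on every symbol after a dot until no new states appear). It has 21 states:
  I0: { [C → . , T X], [C → . ; P C], [C → . ;], [C' → . C] }  — shift
  I1: { [C → , . T X], [T → . c ;] }  — shift
  I2: { [C → ; . P C], [C → ; .], [P → . ; T], [P → . c C] }  — shift, reduce
  I3: { [C' → C .] }  — accept
  I4: { [P → ; . T], [T → . c ;] }  — shift
  I5: { [C → . , T X], [C → . ; P C], [C → . ;], [C → ; P . C] }  — shift
  I6: { [C → . , T X], [C → . ; P C], [C → . ;], [P → c . C] }  — shift
  I7: { [P → c C .] }  — reduce
  I8: { [C → ; P C .] }  — reduce
  I9: { [P → ; T .] }  — reduce
  I10: { [T → c . ;] }  — shift
  I11: { [T → c ; .] }  — reduce
  I12: { [C → , T . X], [P → . ; T], [P → . c C], [X → . P X], [X → . c P] }  — shift
  I13: { [P → . ; T], [P → . c C], [X → . P X], [X → . c P], [X → P . X] }  — shift
  I14: { [C → , T X .] }  — reduce
  I15: { [C → . , T X], [C → . ; P C], [C → . ;], [P → . ; T], [P → . c C], [P → c . C], [X → c . P] }  — shift
  I16: { [C → ; . P C], [C → ; .], [P → . ; T], [P → . c C], [P → ; . T], [T → . c ;] }  — shift, reduce
  I17: { [X → c P .] }  — reduce
  I18: { [C → . , T X], [C → . ; P C], [C → . ;], [P → c . C], [T → c . ;] }  — shift
  I19: { [C → ; . P C], [C → ; .], [P → . ; T], [P → . c C], [T → c ; .] }  — shift, 2 reduces
  I20: { [X → P X .] }  — reduce

Conflict in state I2:
  Shift-reduce conflict between [C → ; .] and [P → . ; T]
So the grammar is NOT LR(0).

Answer: No. Shift-reduce conflict between [C → ; .] and [P → . ; T]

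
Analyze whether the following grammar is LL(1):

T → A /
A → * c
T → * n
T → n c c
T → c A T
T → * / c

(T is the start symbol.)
Relevant sets:
  FIRST(A) = { '*' }

For T:
  PREDICT(T → A '/') = { '*' }
  PREDICT(T → '*' n) = { '*' }
  PREDICT(T → n c c) = { 'n' }
  PREDICT(T → c A T) = { 'c' }
  PREDICT(T → '*' '/' c) = { '*' }
A has a single production, so nothing to check there.

Conflict found: Predict set conflict for T: { '*' }
The grammar is NOT LL(1).

Answer: No. Predict set conflict for T: { '*' }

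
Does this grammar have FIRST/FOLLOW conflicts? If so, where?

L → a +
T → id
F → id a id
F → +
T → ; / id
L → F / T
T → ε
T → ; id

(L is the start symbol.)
A FIRST/FOLLOW conflict occurs when a non-terminal N has a nullable alternative N → β (β ⇒* ε) and another alternative N → α with FIRST(α) ∩ FOLLOW(N) ≠ ∅: on such a lookahead the parser cannot decide between expanding α and letting N vanish via β.

Nullable non-terminals: T.

T: nullable alternative(s) T → ε; FOLLOW(T) = { $ }
  T → id: FIRST \ {ε} = { 'id' } — disjoint from FOLLOW(T)
  T → ; / id: FIRST \ {ε} = { ';' } — disjoint from FOLLOW(T)
  T → ε: FIRST \ {ε} = { } — this is the only nullable alternative, skip
  T → ; id: FIRST \ {ε} = { ';' } — disjoint from FOLLOW(T)

F, L have no nullable alternative, so no FIRST/FOLLOW check is needed there.

No FIRST/FOLLOW conflicts found.

Answer: No FIRST/FOLLOW conflicts.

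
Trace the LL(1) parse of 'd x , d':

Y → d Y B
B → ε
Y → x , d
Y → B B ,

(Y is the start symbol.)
LL(1) parsing maintains a stack (initially the start symbol over $) and the input. At each step: if the stack top is a terminal, match it against the current input token; if it is a non-terminal N, replace it with the RHS of M[N, lookahead] (the unique production whose predict set contains the lookahead).

Stack is shown with the top on the left.

Stack      Input      Action
----------------------------
Y $        d x , d $  output Y → d Y B
d Y B $    d x , d $  match 'd'
Y B $      x , d $    output Y → x , d
x , d B $  x , d $    match 'x'
, d B $    , d $      match ','
d B $      d $        match 'd'
B $        $          output B → ε
$          $          accept

The string is accepted.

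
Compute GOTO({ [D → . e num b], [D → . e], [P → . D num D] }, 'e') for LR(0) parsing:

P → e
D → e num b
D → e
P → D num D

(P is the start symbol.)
GOTO(I, 'e') = CLOSURE({ [A → αX.β] : [A → α.Xβ] ∈ I, X = 'e' })

Items with dot before 'e', with the dot advanced:
  [D → . e] → [D → e .]
  [D → . e num b] → [D → e . num b]
Closure adds nothing (no advanced item has the dot before a non-terminal).

GOTO = { [D → e . num b], [D → e .] }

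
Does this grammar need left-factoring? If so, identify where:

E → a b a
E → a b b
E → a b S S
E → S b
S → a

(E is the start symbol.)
Left-factoring is needed when two productions for the same non-terminal
share a common prefix on the right-hand side.

Productions for E:
  E → a b a
  E → a b b
  E → a b S S
  E → S b

Found common prefix 'a b' in productions for E

Answer: Yes, E has productions with common prefix 'a b'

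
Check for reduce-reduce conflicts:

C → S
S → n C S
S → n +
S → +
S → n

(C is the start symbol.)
Augment with C' → C and build the canonical LR(0) collection (I0 = CLOSURE({[C' → . C]}), then GOTO on every symbol after a dot until no new states appear). It has 8 states:
  I0: { [C → . S], [C' → . C], [S → . +], [S → . n +], [S → . n C S], [S → . n] }  — shift
  I1: { [S → + .] }  — reduce
  I2: { [C' → C .] }  — accept
  I3: { [C → S .] }  — reduce
  I4: { [C → . S], [S → . +], [S → . n +], [S → . n C S], [S → . n], [S → n . +], [S → n . C S], [S → n .] }  — shift, reduce
  I5: { [S → + .], [S → n + .] }  — 2 reduces
  I6: { [S → . +], [S → . n +], [S → . n C S], [S → . n], [S → n C . S] }  — shift
  I7: { [S → n C S .] }  — reduce

I5 contains complete items [S → + .], [S → n + .] — reduce-reduce conflict.

Answer: Yes — I5: [S → + .] vs [S → n + .]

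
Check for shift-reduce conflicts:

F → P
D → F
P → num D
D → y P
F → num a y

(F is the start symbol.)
No shift-reduce conflicts

Augment with F' → F and build the canonical LR(0) collection (I0 = CLOSURE({[F' → . F]}), then GOTO on every symbol after a dot until no new states appear). It has 11 states:
  I0: { [F → . P], [F → . num a y], [F' → . F], [P → . num D] }  — shift
  I1: { [F' → F .] }  — accept
  I2: { [F → P .] }  — reduce
  I3: { [D → . F], [D → . y P], [F → . P], [F → . num a y], [F → num . a y], [P → . num D], [P → num . D] }  — shift
  I4: { [P → num D .] }  — reduce
  I5: { [D → F .] }  — reduce
  I6: { [F → num a . y] }  — shift
  I7: { [D → y . P], [P → . num D] }  — shift
  I8: { [D → y P .] }  — reduce
  I9: { [D → . F], [D → . y P], [F → . P], [F → . num a y], [P → . num D], [P → num . D] }  — shift
  I10: { [F → num a y .] }  — reduce

No state contains both a complete item and a shift item.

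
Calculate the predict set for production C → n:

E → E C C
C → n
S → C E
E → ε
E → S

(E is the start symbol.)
PREDICT(C → n) = (FIRST(RHS) \ {ε}) ∪ (FOLLOW(C) if ε ∈ FIRST(RHS), i.e. RHS ⇒* ε)
FIRST(n) = { 'n' }
ε ∉ FIRST(n), so FOLLOW(C) is not added.
PREDICT(C → n) = { 'n' }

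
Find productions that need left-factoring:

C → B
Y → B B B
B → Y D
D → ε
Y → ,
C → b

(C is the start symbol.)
Left-factoring is needed when two productions for the same non-terminal
share a common prefix on the right-hand side.

Productions for C:
  C → B
  C → b
Productions for Y:
  Y → B B B
  Y → ,

No common prefixes found.

Answer: No, left-factoring is not needed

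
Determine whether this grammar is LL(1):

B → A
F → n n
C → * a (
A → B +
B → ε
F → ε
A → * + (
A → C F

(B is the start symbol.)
No. Predict set conflict for B: { '+' }

Relevant sets:
  FIRST(A) = { '*', '+' }
  FIRST(B) = { '*', '+', ε }
  FIRST(C) = { '*' }
  FOLLOW(B) = { $, '+' }
  FOLLOW(F) = { $, '+' }

For B:
  PREDICT(B → A) = { '*', '+' }
  PREDICT(B → ε) = { $, '+' }
For F:
  PREDICT(F → n n) = { 'n' }
  PREDICT(F → ε) = { $, '+' }
For A:
  PREDICT(A → B '+') = { '*', '+' }
  PREDICT(A → '*' '+' '(') = { '*' }
  PREDICT(A → C F) = { '*' }
C has a single production, so nothing to check there.

Conflict found: Predict set conflict for B: { '+' }
The grammar is NOT LL(1).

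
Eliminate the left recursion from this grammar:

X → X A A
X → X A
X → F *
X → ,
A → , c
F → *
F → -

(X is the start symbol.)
X → F * X'
X → , X'
X' → A A X'
X' → A X'
X' → ε
A → , c
F → *
F → -

X is directly left-recursive. The standard transformation for
  A → A α₁ | ... | A α_m | β₁ | ... | β_n
is
  A  → β₁ A' | ... | β_n A'
  A' → α₁ A' | ... | α_m A' | ε

X → F * becomes X → F * X'
X → , becomes X → , X'
X → X A A becomes X' → A A X'
X → X A becomes X' → A X'
Add X' → ε

Productions for other non-terminals are unchanged:
  A → , c
  F → *
  F → -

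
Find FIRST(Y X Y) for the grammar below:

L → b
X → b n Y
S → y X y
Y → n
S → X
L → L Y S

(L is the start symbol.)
FIRST sets of the non-terminals involved (from the grammar, by fixed-point iteration):
  FIRST(Y) = { 'n' }

To compute FIRST(Y X Y), process the symbols left to right:
Symbol Y is a non-terminal. Add FIRST(Y) \ {ε} = { 'n' }
Y is not nullable (ε ∉ FIRST(Y)), so stop here.
FIRST(Y X Y) = { 'n' }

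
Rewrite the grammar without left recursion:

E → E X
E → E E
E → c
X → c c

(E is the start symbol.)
E is directly left-recursive. The standard transformation for
  A → A α₁ | ... | A α_m | β₁ | ... | β_n
is
  A  → β₁ A' | ... | β_n A'
  A' → α₁ A' | ... | α_m A' | ε

E → c becomes E → c E'
E → E X becomes E' → X E'
E → E E becomes E' → E E'
Add E' → ε

Productions for other non-terminals are unchanged:
  X → c c

Resulting grammar:
E → c E'
E' → X E'
E' → E E'
E' → ε
X → c c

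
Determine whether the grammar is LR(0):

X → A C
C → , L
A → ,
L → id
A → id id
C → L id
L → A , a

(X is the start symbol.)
No. Shift-reduce conflict between [A → , .] and [A → . ,]

A grammar is LR(0) if no state in the canonical LR(0) collection has:
  - both a shift item (dot before a terminal) and a complete item (shift-reduce conflict), or
  - two or more complete items (reduce-reduce conflict; the accept item [X' → X .] counts as a complete item here).

Augment with X' → X and build the canonical LR(0) collection (I0 = CLOSURE({[X' → . X]}), then GOTO on every symbol after a dot until no new states appear). It has 15 states:
  I0: { [A → . ,], [A → . id id], [X → . A C], [X' → . X] }  — shift
  I1: { [A → , .] }  — reduce
  I2: { [A → . ,], [A → . id id], [C → . , L], [C → . L id], [L → . A , a], [L → . id], [X → A . C] }  — shift
  I3: { [X' → X .] }  — accept
  I4: { [A → id . id] }  — shift
  I5: { [A → id id .] }  — reduce
  I6: { [A → , .], [A → . ,], [A → . id id], [C → , . L], [L → . A , a], [L → . id] }  — shift, reduce
  I7: { [L → A . , a] }  — shift
  I8: { [X → A C .] }  — reduce
  I9: { [C → L . id] }  — shift
  I10: { [A → id . id], [L → id .] }  — shift, reduce
  I11: { [C → L id .] }  — reduce
  I12: { [L → A , . a] }  — shift
  I13: { [L → A , a .] }  — reduce
  I14: { [C → , L .] }  — reduce

Conflict in state I6:
  Shift-reduce conflict between [A → , .] and [A → . ,]
So the grammar is NOT LR(0).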